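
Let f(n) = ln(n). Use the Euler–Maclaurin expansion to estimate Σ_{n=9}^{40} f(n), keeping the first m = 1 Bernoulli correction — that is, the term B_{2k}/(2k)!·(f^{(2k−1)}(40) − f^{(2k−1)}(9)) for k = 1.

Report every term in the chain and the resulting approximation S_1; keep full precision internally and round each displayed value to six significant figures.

S_1 ≈ 99.7160

The integral term ∫_9^40 ln(x) dx = 96.7802.
Endpoint term: (f(9) + f(40))/2 = (2.19722 + 3.68888)/2 = 2.94305.
So far: 99.7232.
k=1: B_{2}/(2)! × [f^{(1)}(40) − f^{(1)}(9)] = 1/12 × (0.0250000 − 0.111111) = -0.00717593.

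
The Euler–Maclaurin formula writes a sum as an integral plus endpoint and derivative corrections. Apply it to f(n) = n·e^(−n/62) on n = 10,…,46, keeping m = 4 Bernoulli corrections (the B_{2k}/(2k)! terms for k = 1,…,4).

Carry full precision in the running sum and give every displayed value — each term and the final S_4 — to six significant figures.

S_4 ≈ 625.646

Integral: ∫_10^46 x·e^(−x/62) dx = 610.487.
Boundary: ½(f(10) + f(46)) = ½(8.51045 + 21.9048) = 15.2076.
Running total after boundary: 625.695.
Order-1 term: 1/12 · (0.122888 − 0.713780) = -0.0492410.
Partial sum through k=1: 625.646.
Order-2 term: −1/720 · (0.000279727 − 0.000628478) = 4.84376e-07.
Partial sum through k=2: 625.646.
Order-3 term: 1/30240 · (1.37223e-07 − 2.78686e-07) = -4.67801e-12.
Partial sum through k=3: 625.646.
Order-4 term: −1/1209600 · (5.24652e-11 − 1.02465e-10) = 4.13360e-17.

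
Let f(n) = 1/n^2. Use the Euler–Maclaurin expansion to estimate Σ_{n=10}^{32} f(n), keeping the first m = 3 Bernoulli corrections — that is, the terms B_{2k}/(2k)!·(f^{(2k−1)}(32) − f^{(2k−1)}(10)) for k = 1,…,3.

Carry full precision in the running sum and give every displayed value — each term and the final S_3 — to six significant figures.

S_3 ≈ 0.0743995

Integral: ∫_10^32 1/x^2 dx = 0.0687500.
Boundary: ½(f(10) + f(32)) = ½(0.0100000 + 0.000976562) = 0.00548828.
So far: 0.0742383.
Order-1 term: 1/12 · (-6.10352e-05 − (-0.00200000)) = 0.000161580.
After k=1: 0.0743999.
Order-2 term: −1/720 · (-7.15256e-07 − (-0.000240000)) = -3.32340e-07.
After k=2: 0.0743995.
Order-3 term: 1/30240 · (-2.09548e-08 − (-7.20000e-05)) = 2.38026e-09.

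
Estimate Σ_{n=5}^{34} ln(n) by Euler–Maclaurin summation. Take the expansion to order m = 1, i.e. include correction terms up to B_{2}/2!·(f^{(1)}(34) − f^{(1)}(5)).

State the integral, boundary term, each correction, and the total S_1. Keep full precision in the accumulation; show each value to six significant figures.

∫_5^34 ln(x) dx evaluates to 82.8491.
Boundary: ½(f(5) + f(34)) = ½(1.60944 + 3.52636) = 2.56790.
Running total after boundary: 85.4170.
Order-1 term: 1/12 · (0.0294118 − 0.200000) = -0.0142157.

S_1 ≈ 85.4028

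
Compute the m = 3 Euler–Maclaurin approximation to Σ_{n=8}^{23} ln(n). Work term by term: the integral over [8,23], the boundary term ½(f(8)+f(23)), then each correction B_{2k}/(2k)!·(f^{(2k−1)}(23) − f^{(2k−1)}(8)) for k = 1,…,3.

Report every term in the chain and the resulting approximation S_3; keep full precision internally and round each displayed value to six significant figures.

S_3 ≈ 43.0815

∫_8^23 ln(x) dx evaluates to 40.4808.
Endpoint term: (f(8) + f(23))/2 = (2.07944 + 3.13549)/2 = 2.60747.
So far: 43.0883.
k=1: B_{2}/(2)! × [f^{(1)}(23) − f^{(1)}(8)] = 1/12 × (0.0434783 − 0.125000) = -0.00679348.
Partial sum through k=1: 43.0815.
k=2: B_{4}/(4)! × [f^{(3)}(23) − f^{(3)}(8)] = −1/720 × (0.000164379 − 0.00390625) = 5.19704e-06.
Partial sum through k=2: 43.0815.
k=3: B_{6}/(6)! × [f^{(5)}(23) − f^{(5)}(8)] = 1/30240 × (3.72883e-06 − 0.000732422) = -2.40970e-08.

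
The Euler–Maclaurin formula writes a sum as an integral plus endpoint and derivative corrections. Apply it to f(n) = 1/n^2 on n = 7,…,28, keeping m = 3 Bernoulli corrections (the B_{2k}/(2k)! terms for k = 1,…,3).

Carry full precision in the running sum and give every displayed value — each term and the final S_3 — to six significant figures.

S_3 ≈ 0.118461

∫_7^28 1/x^2 dx evaluates to 0.107143.
Boundary: ½(f(7) + f(28)) = ½(0.0204082 + 0.00127551) = 0.0108418.
Integral + boundary = 0.117985.
k=1: B_{2}/(2)! × [f^{(1)}(28) − f^{(1)}(7)] = 1/12 × (-9.11079e-05 − (-0.00583090)) = 0.000478316.
Partial sum through k=1: 0.118463.
k=2: B_{4}/(4)! × [f^{(3)}(28) − f^{(3)}(7)] = −1/720 × (-1.39451e-06 − (-0.00142798)) = -1.98136e-06.
Partial sum through k=2: 0.118461.
k=3: B_{6}/(6)! × [f^{(5)}(28) − f^{(5)}(7)] = 1/30240 × (-5.33613e-08 − (-0.000874271)) = 2.89093e-08.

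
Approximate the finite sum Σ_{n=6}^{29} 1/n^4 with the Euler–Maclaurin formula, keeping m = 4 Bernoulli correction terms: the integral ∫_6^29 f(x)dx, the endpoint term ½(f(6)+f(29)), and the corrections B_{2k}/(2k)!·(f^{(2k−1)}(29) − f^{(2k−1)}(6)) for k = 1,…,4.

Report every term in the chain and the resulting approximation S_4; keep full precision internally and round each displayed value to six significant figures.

S_4 ≈ 0.00195833

Integral: ∫_6^29 1/x^4 dx = 0.00152954.
Boundary: ½(f(6) + f(29)) = ½(0.000771605 + 1.41387e-06) = 0.000386509.
Integral + boundary = 0.00191605.
k=1: B_{2}/(2)! × [f^{(1)}(29) − f^{(1)}(6)] = 1/12 × (-1.95016e-07 − (-0.000514403)) = 4.28507e-05.
After k=1: 0.00195890.
k=2: B_{4}/(4)! × [f^{(3)}(29) − f^{(3)}(6)] = −1/720 × (-6.95657e-09 − (-0.000428669)) = -5.95365e-07.
After k=2: 0.00195831.
k=3: B_{6}/(6)! × [f^{(5)}(29) − f^{(5)}(6)] = 1/30240 × (-4.63220e-10 − (-0.000666819)) = 2.20509e-08.
After k=3: 0.00195833.
k=4: B_{8}/(8)! × [f^{(7)}(29) − f^{(7)}(6)] = −1/1209600 × (-4.95717e-11 − (-0.00166705)) = -1.37818e-09.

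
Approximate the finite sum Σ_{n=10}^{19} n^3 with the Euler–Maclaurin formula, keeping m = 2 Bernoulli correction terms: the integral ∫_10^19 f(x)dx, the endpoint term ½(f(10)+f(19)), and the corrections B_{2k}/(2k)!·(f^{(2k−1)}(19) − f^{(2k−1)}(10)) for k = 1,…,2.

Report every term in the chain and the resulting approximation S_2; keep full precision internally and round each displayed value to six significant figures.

∫_10^19 x^3 dx evaluates to 30080.2.
Endpoint term: (f(10) + f(19))/2 = (1000.00 + 6859.00)/2 = 3929.50.
So far: 34009.8.
Order-1 term: 1/12 · (1083.00 − 300.000) = 65.2500.
Partial sum through k=1: 34075.0.
Order-2 term: −1/720 · (6.00000 − 6.00000) = 0.00000.

S_2 ≈ 34075.0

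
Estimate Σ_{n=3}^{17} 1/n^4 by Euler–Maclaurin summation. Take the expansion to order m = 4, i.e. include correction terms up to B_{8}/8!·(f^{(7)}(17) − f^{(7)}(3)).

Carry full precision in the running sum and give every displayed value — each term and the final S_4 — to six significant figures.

The integral term ∫_3^17 1/x^4 dx = 0.0122778.
½[f(3) + f(17)] = ½[0.0123457 + 1.19730e-05] = 0.00617883.
Integral + boundary = 0.0184567.
k=1: B_{2}/(2)! × [f^{(1)}(17) − f^{(1)}(3)] = 1/12 × (-2.81719e-06 − (-0.0164609)) = 0.00137151.
After k=1: 0.0198282.
k=2: B_{4}/(4)! × [f^{(3)}(17) − f^{(3)}(3)] = −1/720 × (-2.92441e-07 − (-0.0548697)) = -7.62075e-05.
After k=2: 0.0197520.
k=3: B_{6}/(6)! × [f^{(5)}(17) − f^{(5)}(3)] = 1/30240 × (-5.66668e-08 − (-0.341411)) = 1.12901e-05.
After k=3: 0.0197632.
k=4: B_{8}/(8)! × [f^{(7)}(17) − f^{(7)}(3)] = −1/1209600 × (-1.76471e-08 − (-3.41411)) = -2.82251e-06.

S_4 ≈ 0.0197604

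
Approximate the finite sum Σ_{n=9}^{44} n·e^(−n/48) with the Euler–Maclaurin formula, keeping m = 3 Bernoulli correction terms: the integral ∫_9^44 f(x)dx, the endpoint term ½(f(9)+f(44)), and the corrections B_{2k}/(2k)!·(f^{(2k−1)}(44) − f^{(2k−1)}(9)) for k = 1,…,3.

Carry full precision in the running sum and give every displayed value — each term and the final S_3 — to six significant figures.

S_3 ≈ 514.962

∫_9^44 x·e^(−x/48) dx evaluates to 502.488.
½[f(9) + f(44)] = ½[7.46126 + 17.5934] = 12.5273.
So far: 515.015.
k=1: B_{2}/(2)! × [f^{(1)}(44) − f^{(1)}(9)] = 1/12 × (0.0333208 − 0.673586) = -0.0533554.
After k=1: 514.962.
k=2: B_{4}/(4)! × [f^{(3)}(44) − f^{(3)}(9)] = −1/720 × (0.000361554 − 0.00101200) = 9.03395e-07.
After k=2: 514.962.
k=3: B_{6}/(6)! × [f^{(5)}(44) − f^{(5)}(9)] = 1/30240 × (3.07572e-07 − 7.51581e-07) = -1.46828e-11.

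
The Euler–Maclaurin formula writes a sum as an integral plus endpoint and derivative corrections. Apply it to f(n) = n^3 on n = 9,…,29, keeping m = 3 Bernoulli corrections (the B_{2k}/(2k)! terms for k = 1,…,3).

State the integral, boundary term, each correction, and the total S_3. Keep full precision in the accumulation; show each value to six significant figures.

The integral term ∫_9^29 x^3 dx = 175180.
Boundary: ½(f(9) + f(29)) = ½(729.000 + 24389.0) = 12559.0.
Integral + boundary = 187739.
k=1: B_{2}/(2)! × [f^{(1)}(29) − f^{(1)}(9)] = 1/12 × (2523.00 − 243.000) = 190.000.
Running total after k=1: 187929.
k=2: B_{4}/(4)! × [f^{(3)}(29) − f^{(3)}(9)] = −1/720 × (6.00000 − 6.00000) = 0.00000.
Running total after k=2: 187929.
k=3: B_{6}/(6)! × [f^{(5)}(29) − f^{(5)}(9)] = 1/30240 × (0.00000 − 0.00000) = 0.00000.

S_3 ≈ 187929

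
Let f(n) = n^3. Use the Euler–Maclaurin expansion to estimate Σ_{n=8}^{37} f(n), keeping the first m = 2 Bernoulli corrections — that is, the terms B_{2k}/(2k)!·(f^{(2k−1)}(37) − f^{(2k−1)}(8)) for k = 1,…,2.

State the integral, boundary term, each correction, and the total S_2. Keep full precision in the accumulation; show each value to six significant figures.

The integral term ∫_8^37 x^3 dx = 467516.
½[f(8) + f(37)] = ½[512.000 + 50653.0] = 25582.5.
Running total after boundary: 493099.
Order-1 term: 1/12 · (4107.00 − 192.000) = 326.250.
Partial sum through k=1: 493425.
Order-2 term: −1/720 · (6.00000 − 6.00000) = 0.00000.

S_2 ≈ 493425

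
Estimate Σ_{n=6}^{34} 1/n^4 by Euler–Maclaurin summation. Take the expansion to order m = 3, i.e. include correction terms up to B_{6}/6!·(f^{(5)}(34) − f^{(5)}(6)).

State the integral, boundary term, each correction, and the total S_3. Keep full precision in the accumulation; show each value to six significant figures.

S_3 ≈ 0.00196319

∫_6^34 1/x^4 dx evaluates to 0.00153473.
Endpoint term: (f(6) + f(34))/2 = (0.000771605 + 7.48315e-07)/2 = 0.000386177.
So far: 0.00192091.
Correction k=1: B_{2}/2! · (f^{(1)}(34) − f^{(1)}(6)) = 1/12 · (-8.80370e-08 − (-0.000514403)) = 4.28596e-05.
Running total after k=1: 0.00196377.
Correction k=2: B_{4}/4! · (f^{(3)}(34) − f^{(3)}(6)) = −1/720 · (-2.28470e-09 − (-0.000428669)) = -5.95371e-07.
Running total after k=2: 0.00196317.
Correction k=3: B_{6}/6! · (f^{(5)}(34) − f^{(5)}(6)) = 1/30240 · (-1.10677e-10 − (-0.000666819)) = 2.20509e-08.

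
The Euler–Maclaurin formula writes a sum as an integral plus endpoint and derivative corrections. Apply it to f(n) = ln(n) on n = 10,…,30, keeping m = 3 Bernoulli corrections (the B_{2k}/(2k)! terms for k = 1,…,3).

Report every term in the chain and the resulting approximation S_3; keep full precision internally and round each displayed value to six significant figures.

Integral: ∫_10^30 ln(x) dx = 59.0101.
Boundary: ½(f(10) + f(30)) = ½(2.30259 + 3.40120) = 2.85189.
Integral + boundary = 61.8620.
Correction k=1: B_{2}/2! · (f^{(1)}(30) − f^{(1)}(10)) = 1/12 · (0.0333333 − 0.100000) = -0.00555556.
Running total after k=1: 61.8564.
Correction k=2: B_{4}/4! · (f^{(3)}(30) − f^{(3)}(10)) = −1/720 · (7.40741e-05 − 0.00200000) = 2.67490e-06.
Running total after k=2: 61.8564.
Correction k=3: B_{6}/6! · (f^{(5)}(30) − f^{(5)}(10)) = 1/30240 · (9.87654e-07 − 0.000240000) = -7.90385e-09.

S_3 ≈ 61.8564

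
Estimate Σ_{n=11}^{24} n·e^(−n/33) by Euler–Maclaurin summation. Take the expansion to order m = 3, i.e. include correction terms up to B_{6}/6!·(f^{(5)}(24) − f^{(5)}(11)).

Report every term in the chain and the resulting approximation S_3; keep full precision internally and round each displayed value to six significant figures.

S_3 ≈ 141.168

The integral term ∫_11^24 x·e^(−x/33) dx = 131.457.
Endpoint term: (f(11) + f(24))/2 = (7.88184 + 11.5974)/2 = 9.73962.
Integral + boundary = 141.197.
k=1: B_{2}/(2)! × [f^{(1)}(24) − f^{(1)}(11)] = 1/12 × (0.131789 − 0.477688) = -0.0288249.
Running total after k=1: 141.168.
k=2: B_{4}/(4)! × [f^{(3)}(24) − f^{(3)}(11)] = −1/720 × (0.00100848 − 0.00175459) = 1.03626e-06.
Running total after k=2: 141.168.
k=3: B_{6}/(6)! × [f^{(5)}(24) − f^{(5)}(11)] = 1/30240 × (1.74100e-06 − 2.81959e-06) = -3.56677e-11.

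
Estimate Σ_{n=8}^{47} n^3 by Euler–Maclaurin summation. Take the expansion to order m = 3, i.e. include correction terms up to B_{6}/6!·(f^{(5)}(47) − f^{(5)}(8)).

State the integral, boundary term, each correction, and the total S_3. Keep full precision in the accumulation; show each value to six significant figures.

S_3 ≈ 1.27160e+06

∫_8^47 x^3 dx evaluates to 1.21890e+06.
Boundary: ½(f(8) + f(47)) = ½(512.000 + 103823) = 52167.5.
So far: 1.27106e+06.
k=1: B_{2}/(2)! × [f^{(1)}(47) − f^{(1)}(8)] = 1/12 × (6627.00 − 192.000) = 536.250.
After k=1: 1.27160e+06.
k=2: B_{4}/(4)! × [f^{(3)}(47) − f^{(3)}(8)] = −1/720 × (6.00000 − 6.00000) = 0.00000.
After k=2: 1.27160e+06.
k=3: B_{6}/(6)! × [f^{(5)}(47) − f^{(5)}(8)] = 1/30240 × (0.00000 − 0.00000) = 0.00000.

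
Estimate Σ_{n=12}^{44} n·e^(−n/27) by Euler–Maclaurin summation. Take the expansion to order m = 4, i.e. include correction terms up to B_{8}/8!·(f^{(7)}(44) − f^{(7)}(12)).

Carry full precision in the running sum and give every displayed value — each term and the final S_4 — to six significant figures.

The integral term ∫_12^44 x·e^(−x/27) dx = 299.427.
Endpoint term: (f(12) + f(44))/2 = (7.69416 + 8.62409)/2 = 8.15913.
So far: 307.586.
Order-1 term: 1/12 · (-0.123409 − 0.356211) = -0.0399683.
Running total after k=1: 307.546.
Order-2 term: −1/720 · (0.000368444 − 0.00224770) = 2.61008e-06.
Running total after k=2: 307.546.
Order-3 term: 1/30240 · (1.24304e-06 − 5.49625e-06) = -1.40649e-10.
Running total after k=3: 307.546.
Order-4 term: −1/1209600 · (2.71696e-09 − 1.08494e-08) = 6.72328e-15.

S_4 ≈ 307.546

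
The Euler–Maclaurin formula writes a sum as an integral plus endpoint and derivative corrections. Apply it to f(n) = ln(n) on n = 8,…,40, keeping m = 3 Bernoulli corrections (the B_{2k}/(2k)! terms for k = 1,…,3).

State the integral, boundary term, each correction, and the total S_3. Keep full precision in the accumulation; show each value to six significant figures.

S_3 ≈ 101.795

The integral term ∫_8^40 ln(x) dx = 98.9196.
½[f(8) + f(40)] = ½[2.07944 + 3.68888] = 2.88416.
Running total after boundary: 101.804.
Correction k=1: B_{2}/2! · (f^{(1)}(40) − f^{(1)}(8)) = 1/12 · (0.0250000 − 0.125000) = -0.00833333.
After k=1: 101.795.
Correction k=2: B_{4}/4! · (f^{(3)}(40) − f^{(3)}(8)) = −1/720 · (3.12500e-05 − 0.00390625) = 5.38194e-06.
After k=2: 101.795.
Correction k=3: B_{6}/6! · (f^{(5)}(40) − f^{(5)}(8)) = 1/30240 · (2.34375e-07 − 0.000732422) = -2.42125e-08.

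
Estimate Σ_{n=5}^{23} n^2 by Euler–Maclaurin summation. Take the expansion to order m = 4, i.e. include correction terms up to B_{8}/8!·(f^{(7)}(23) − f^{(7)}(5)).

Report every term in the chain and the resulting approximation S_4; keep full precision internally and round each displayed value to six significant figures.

Integral: ∫_5^23 x^2 dx = 4014.00.
½[f(5) + f(23)] = ½[25.0000 + 529.000] = 277.000.
So far: 4291.00.
Correction k=1: B_{2}/2! · (f^{(1)}(23) − f^{(1)}(5)) = 1/12 · (46.0000 − 10.0000) = 3.00000.
After k=1: 4294.00.
Correction k=2: B_{4}/4! · (f^{(3)}(23) − f^{(3)}(5)) = −1/720 · (0.00000 − 0.00000) = 0.00000.
After k=2: 4294.00.
Correction k=3: B_{6}/6! · (f^{(5)}(23) − f^{(5)}(5)) = 1/30240 · (0.00000 − 0.00000) = 0.00000.
After k=3: 4294.00.
Correction k=4: B_{8}/8! · (f^{(7)}(23) − f^{(7)}(5)) = −1/1209600 · (0.00000 − 0.00000) = 0.00000.

S_4 ≈ 4294.00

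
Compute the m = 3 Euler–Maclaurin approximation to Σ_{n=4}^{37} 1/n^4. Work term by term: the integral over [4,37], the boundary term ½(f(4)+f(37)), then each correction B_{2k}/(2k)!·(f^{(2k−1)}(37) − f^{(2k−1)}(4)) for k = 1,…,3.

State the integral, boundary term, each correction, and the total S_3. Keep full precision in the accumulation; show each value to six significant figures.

S_3 ≈ 0.00747134

Integral: ∫_4^37 1/x^4 dx = 0.00520175.
Boundary: ½(f(4) + f(37)) = ½(0.00390625 + 5.33572e-07) = 0.00195339.
So far: 0.00715514.
Order-1 term: 1/12 · (-5.76835e-08 − (-0.00390625)) = 0.000325516.
Partial sum through k=1: 0.00748066.
Order-2 term: −1/720 · (-1.26406e-09 − (-0.00732422)) = -1.01725e-05.
Partial sum through k=2: 0.00747049.
Order-3 term: 1/30240 · (-5.17075e-11 − (-0.0256348)) = 8.47711e-07.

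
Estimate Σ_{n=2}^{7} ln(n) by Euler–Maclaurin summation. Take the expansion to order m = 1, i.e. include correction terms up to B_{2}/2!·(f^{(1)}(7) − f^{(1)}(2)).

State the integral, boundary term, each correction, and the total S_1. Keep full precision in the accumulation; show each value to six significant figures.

Integral: ∫_2^7 ln(x) dx = 7.23508.
½[f(2) + f(7)] = ½[0.693147 + 1.94591] = 1.31953.
Integral + boundary = 8.55461.
Correction k=1: B_{2}/2! · (f^{(1)}(7) − f^{(1)}(2)) = 1/12 · (0.142857 − 0.500000) = -0.0297619.

S_1 ≈ 8.52484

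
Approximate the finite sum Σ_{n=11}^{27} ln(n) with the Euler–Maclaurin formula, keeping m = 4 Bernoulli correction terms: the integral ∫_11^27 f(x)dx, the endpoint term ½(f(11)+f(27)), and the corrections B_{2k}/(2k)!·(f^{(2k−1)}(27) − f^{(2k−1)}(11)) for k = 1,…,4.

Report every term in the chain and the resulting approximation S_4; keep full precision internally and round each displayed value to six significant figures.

∫_11^27 ln(x) dx evaluates to 46.6107.
½[f(11) + f(27)] = ½[2.39790 + 3.29584] = 2.84687.
Integral + boundary = 49.4576.
Correction k=1: B_{2}/2! · (f^{(1)}(27) − f^{(1)}(11)) = 1/12 · (0.0370370 − 0.0909091) = -0.00448934.
After k=1: 49.4531.
Correction k=2: B_{4}/4! · (f^{(3)}(27) − f^{(3)}(11)) = −1/720 · (0.000101611 − 0.00150263) = 1.94586e-06.
After k=2: 49.4531.
Correction k=3: B_{6}/6! · (f^{(5)}(27) − f^{(5)}(11)) = 1/30240 · (1.67260e-06 − 0.000149021) = -4.87264e-09.
After k=3: 49.4531.
Correction k=4: B_{8}/8! · (f^{(7)}(27) − f^{(7)}(11)) = −1/1209600 · (6.88313e-08 − 3.69474e-05) = 3.04882e-11.

S_4 ≈ 49.4531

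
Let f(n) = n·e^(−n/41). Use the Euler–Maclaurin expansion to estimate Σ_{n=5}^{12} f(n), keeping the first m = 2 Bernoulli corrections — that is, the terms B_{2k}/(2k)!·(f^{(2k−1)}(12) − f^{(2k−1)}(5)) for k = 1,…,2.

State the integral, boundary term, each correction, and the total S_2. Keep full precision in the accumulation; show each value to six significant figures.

S_2 ≈ 54.5208

The integral term ∫_5^12 x·e^(−x/41) dx = 47.8511.
½[f(5) + f(12)] = ½[4.42596 + 8.95510] = 6.69053.
So far: 54.5416.
k=1: B_{2}/(2)! × [f^{(1)}(12) − f^{(1)}(5)] = 1/12 × (0.527842 − 0.777241) = -0.0207833.
Running total after k=1: 54.5208.
k=2: B_{4}/(4)! × [f^{(3)}(12) − f^{(3)}(5)] = −1/720 × (0.00120188 − 0.00151554) = 4.35641e-07.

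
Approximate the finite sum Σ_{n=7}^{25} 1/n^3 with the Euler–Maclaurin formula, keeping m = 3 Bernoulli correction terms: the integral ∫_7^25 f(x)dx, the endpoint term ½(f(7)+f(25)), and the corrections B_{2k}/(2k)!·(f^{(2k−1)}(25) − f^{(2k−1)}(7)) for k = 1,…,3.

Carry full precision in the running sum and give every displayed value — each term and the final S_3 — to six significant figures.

The integral term ∫_7^25 1/x^3 dx = 0.00940408.
Endpoint term: (f(7) + f(25))/2 = (0.00291545 + 6.40000e-05)/2 = 0.00148973.
So far: 0.0108938.
Order-1 term: 1/12 · (-7.68000e-06 − (-0.00124948)) = 0.000103483.
After k=1: 0.0109973.
Order-2 term: −1/720 · (-2.45760e-07 − (-0.000509992)) = -7.07980e-07.
After k=2: 0.0109966.
Order-3 term: 1/30240 · (-1.65151e-08 − (-0.000437136)) = 1.44550e-08.

S_3 ≈ 0.0109966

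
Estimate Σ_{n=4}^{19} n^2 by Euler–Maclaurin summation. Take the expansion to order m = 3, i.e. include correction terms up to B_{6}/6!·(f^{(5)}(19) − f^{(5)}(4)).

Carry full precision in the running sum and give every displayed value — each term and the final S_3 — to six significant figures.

Integral: ∫_4^19 x^2 dx = 2265.00.
½[f(4) + f(19)] = ½[16.0000 + 361.000] = 188.500.
Integral + boundary = 2453.50.
Correction k=1: B_{2}/2! · (f^{(1)}(19) − f^{(1)}(4)) = 1/12 · (38.0000 − 8.00000) = 2.50000.
Running total after k=1: 2456.00.
Correction k=2: B_{4}/4! · (f^{(3)}(19) − f^{(3)}(4)) = −1/720 · (0.00000 − 0.00000) = 0.00000.
Running total after k=2: 2456.00.
Correction k=3: B_{6}/6! · (f^{(5)}(19) − f^{(5)}(4)) = 1/30240 · (0.00000 − 0.00000) = 0.00000.

S_3 ≈ 2456.00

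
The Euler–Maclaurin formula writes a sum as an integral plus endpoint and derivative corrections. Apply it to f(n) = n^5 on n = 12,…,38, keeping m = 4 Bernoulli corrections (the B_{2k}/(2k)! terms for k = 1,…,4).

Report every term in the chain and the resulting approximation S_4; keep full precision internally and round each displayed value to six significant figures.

S_4 ≈ 5.41927e+08

The integral term ∫_12^38 x^5 dx = 5.01325e+08.
Endpoint term: (f(12) + f(38))/2 = (248832 + 7.92352e+07)/2 = 3.97420e+07.
Integral + boundary = 5.41067e+08.
Order-1 term: 1/12 · (1.04257e+07 − 103680) = 860167.
Running total after k=1: 5.41927e+08.
Order-2 term: −1/720 · (86640.0 − 8640.00) = -108.333.
Running total after k=2: 5.41927e+08.
Order-3 term: 1/30240 · (120.000 − 120.000) = 0.00000.
Running total after k=3: 5.41927e+08.
Order-4 term: −1/1209600 · (0.00000 − 0.00000) = 0.00000.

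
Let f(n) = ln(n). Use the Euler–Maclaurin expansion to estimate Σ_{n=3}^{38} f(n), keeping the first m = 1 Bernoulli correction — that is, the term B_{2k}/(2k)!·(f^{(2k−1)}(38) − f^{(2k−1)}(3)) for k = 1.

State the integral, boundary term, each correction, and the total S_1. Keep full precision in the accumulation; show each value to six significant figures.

S_1 ≈ 102.275

The integral term ∫_3^38 ln(x) dx = 99.9324.
½[f(3) + f(38)] = ½[1.09861 + 3.63759] = 2.36810.
So far: 102.301.
Order-1 term: 1/12 · (0.0263158 − 0.333333) = -0.0255848.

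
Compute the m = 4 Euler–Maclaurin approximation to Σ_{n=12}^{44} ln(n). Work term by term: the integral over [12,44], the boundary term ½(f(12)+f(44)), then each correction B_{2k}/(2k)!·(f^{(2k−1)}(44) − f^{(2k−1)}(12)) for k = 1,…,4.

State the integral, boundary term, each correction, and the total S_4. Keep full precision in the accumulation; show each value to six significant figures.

∫_12^44 ln(x) dx evaluates to 104.685.
½[f(12) + f(44)] = ½[2.48491 + 3.78419] = 3.13455.
So far: 107.820.
Correction k=1: B_{2}/2! · (f^{(1)}(44) − f^{(1)}(12)) = 1/12 · (0.0227273 − 0.0833333) = -0.00505051.
Running total after k=1: 107.815.
Correction k=2: B_{4}/4! · (f^{(3)}(44) − f^{(3)}(12)) = −1/720 · (2.34786e-05 − 0.00115741) = 1.57490e-06.
Running total after k=2: 107.815.
Correction k=3: B_{6}/6! · (f^{(5)}(44) − f^{(5)}(12)) = 1/30240 · (1.45528e-07 − 9.64506e-05) = -3.18469e-09.
Running total after k=3: 107.815.
Correction k=4: B_{8}/8! · (f^{(7)}(44) − f^{(7)}(12)) = −1/1209600 · (2.25509e-09 − 2.00939e-05) = 1.66101e-11.

S_4 ≈ 107.815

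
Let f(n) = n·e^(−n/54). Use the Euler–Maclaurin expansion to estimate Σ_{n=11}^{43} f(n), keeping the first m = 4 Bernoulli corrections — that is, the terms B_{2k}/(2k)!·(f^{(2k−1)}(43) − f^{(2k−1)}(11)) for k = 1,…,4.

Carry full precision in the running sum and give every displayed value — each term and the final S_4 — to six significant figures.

S_4 ≈ 514.939

∫_11^43 x·e^(−x/54) dx evaluates to 500.803.
½[f(11) + f(43)] = ½[8.97274 + 19.3928] = 14.1828.
Running total after boundary: 514.986.
Correction k=1: B_{2}/2! · (f^{(1)}(43) − f^{(1)}(11)) = 1/12 · (0.0918696 − 0.649542) = -0.0464727.
Partial sum through k=1: 514.939.
Correction k=2: B_{4}/4! · (f^{(3)}(43) − f^{(3)}(11)) = −1/720 · (0.000340831 − 0.000782219) = 6.13039e-07.
Partial sum through k=2: 514.939.
Correction k=3: B_{6}/6! · (f^{(5)}(43) − f^{(5)}(11)) = 1/30240 · (2.22962e-07 − 4.60112e-07) = -7.84228e-12.
Partial sum through k=3: 514.939.
Correction k=4: B_{8}/8! · (f^{(7)}(43) − f^{(7)}(11)) = −1/1209600 · (1.12840e-10 − 2.23585e-10) = 9.15553e-17.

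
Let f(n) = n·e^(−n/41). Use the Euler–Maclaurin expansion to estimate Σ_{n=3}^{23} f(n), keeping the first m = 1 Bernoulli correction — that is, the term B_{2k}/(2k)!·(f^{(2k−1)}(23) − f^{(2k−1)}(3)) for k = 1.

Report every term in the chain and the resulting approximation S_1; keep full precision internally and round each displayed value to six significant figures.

The integral term ∫_3^23 x·e^(−x/41) dx = 179.323.
Endpoint term: (f(3) + f(23))/2 = (2.78833 + 13.1250)/2 = 7.95666.
So far: 187.279.
Order-1 term: 1/12 · (0.250530 − 0.861434) = -0.0509087.

S_1 ≈ 187.228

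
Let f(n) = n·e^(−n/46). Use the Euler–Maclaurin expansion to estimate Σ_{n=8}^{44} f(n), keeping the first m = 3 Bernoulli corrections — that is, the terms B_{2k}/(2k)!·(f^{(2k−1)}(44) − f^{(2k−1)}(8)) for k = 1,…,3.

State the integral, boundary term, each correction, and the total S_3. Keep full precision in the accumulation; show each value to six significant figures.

S_3 ≈ 508.537

Integral: ∫_8^44 x·e^(−x/46) dx = 496.779.
½[f(8) + f(44)] = ½[6.72296 + 16.9060] = 11.8145.
Running total after boundary: 508.594.
Correction k=1: B_{2}/2! · (f^{(1)}(44) − f^{(1)}(8)) = 1/12 · (0.0167055 − 0.694219) = -0.0564594.
Partial sum through k=1: 508.537.
Correction k=2: B_{4}/4! · (f^{(3)}(44) − f^{(3)}(8)) = −1/720 · (0.000371058 − 0.00112238) = 1.04350e-06.
Partial sum through k=2: 508.537.
Correction k=3: B_{6}/6! · (f^{(5)}(44) − f^{(5)}(8)) = 1/30240 · (3.46986e-07 − 9.05804e-07) = -1.84794e-11.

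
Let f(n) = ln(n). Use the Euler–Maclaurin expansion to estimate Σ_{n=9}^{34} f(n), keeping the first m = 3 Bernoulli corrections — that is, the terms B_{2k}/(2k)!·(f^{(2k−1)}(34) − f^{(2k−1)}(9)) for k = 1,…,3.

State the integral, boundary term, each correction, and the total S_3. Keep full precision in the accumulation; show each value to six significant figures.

S_3 ≈ 77.9762

The integral term ∫_9^34 ln(x) dx = 75.1212.
Endpoint term: (f(9) + f(34))/2 = (2.19722 + 3.52636)/2 = 2.86179.
So far: 77.9830.
Correction k=1: B_{2}/2! · (f^{(1)}(34) − f^{(1)}(9)) = 1/12 · (0.0294118 − 0.111111) = -0.00680828.
Running total after k=1: 77.9762.
Correction k=2: B_{4}/4! · (f^{(3)}(34) − f^{(3)}(9)) = −1/720 · (5.08854e-05 − 0.00274348) = 3.73972e-06.
Running total after k=2: 77.9762.
Correction k=3: B_{6}/6! · (f^{(5)}(34) − f^{(5)}(9)) = 1/30240 · (5.28222e-07 − 0.000406442) = -1.34231e-08.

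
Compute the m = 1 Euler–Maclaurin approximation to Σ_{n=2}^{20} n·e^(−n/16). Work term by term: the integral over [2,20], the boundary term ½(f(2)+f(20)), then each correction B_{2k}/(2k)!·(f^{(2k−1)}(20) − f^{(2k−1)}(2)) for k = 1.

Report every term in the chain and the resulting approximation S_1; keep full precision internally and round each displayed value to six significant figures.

∫_2^20 x·e^(−x/16) dx evaluates to 89.1323.
Boundary: ½(f(2) + f(20)) = ½(1.76499 + 5.73010) = 3.74754.
Running total after boundary: 92.8799.
Correction k=1: B_{2}/2! · (f^{(1)}(20) − f^{(1)}(2)) = 1/12 · (-0.0716262 − 0.772185) = -0.0703176.

S_1 ≈ 92.8096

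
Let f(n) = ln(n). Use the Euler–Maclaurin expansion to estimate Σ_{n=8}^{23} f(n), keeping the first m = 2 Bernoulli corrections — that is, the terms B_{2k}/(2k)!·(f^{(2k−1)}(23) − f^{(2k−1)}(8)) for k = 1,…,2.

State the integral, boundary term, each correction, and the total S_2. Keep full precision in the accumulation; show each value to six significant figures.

Integral: ∫_8^23 ln(x) dx = 40.4808.
Boundary: ½(f(8) + f(23)) = ½(2.07944 + 3.13549) = 2.60747.
Integral + boundary = 43.0883.
Order-1 term: 1/12 · (0.0434783 − 0.125000) = -0.00679348.
Running total after k=1: 43.0815.
Order-2 term: −1/720 · (0.000164379 − 0.00390625) = 5.19704e-06.

S_2 ≈ 43.0815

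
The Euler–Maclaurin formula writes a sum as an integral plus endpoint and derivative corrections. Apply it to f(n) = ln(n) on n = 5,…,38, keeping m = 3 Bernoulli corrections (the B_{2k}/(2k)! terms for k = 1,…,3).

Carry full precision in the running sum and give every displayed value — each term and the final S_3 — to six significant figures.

Integral: ∫_5^38 ln(x) dx = 97.1811.
Boundary: ½(f(5) + f(38)) = ½(1.60944 + 3.63759) = 2.62351.
Running total after boundary: 99.8046.
Correction k=1: B_{2}/2! · (f^{(1)}(38) − f^{(1)}(5)) = 1/12 · (0.0263158 − 0.200000) = -0.0144737.
Partial sum through k=1: 99.7901.
Correction k=2: B_{4}/4! · (f^{(3)}(38) − f^{(3)}(5)) = −1/720 · (3.64485e-05 − 0.0160000) = 2.21716e-05.
Partial sum through k=2: 99.7901.
Correction k=3: B_{6}/6! · (f^{(5)}(38) − f^{(5)}(5)) = 1/30240 · (3.02896e-07 − 0.00768000) = -2.53958e-07.

S_3 ≈ 99.7901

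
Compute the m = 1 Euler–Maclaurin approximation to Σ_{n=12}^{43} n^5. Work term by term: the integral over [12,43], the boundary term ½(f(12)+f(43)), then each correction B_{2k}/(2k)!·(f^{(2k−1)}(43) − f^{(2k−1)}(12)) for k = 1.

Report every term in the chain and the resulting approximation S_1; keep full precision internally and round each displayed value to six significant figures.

S_1 ≈ 1.12811e+09

Integral: ∫_12^43 x^5 dx = 1.05306e+09.
Endpoint term: (f(12) + f(43))/2 = (248832 + 1.47008e+08)/2 = 7.36286e+07.
Integral + boundary = 1.12669e+09.
Correction k=1: B_{2}/2! · (f^{(1)}(43) − f^{(1)}(12)) = 1/12 · (1.70940e+07 − 103680) = 1.41586e+06.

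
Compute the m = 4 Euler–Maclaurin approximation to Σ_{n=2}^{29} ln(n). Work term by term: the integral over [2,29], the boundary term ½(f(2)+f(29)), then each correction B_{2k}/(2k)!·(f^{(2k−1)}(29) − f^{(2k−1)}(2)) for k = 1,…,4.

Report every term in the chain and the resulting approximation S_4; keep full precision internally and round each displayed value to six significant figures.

The integral term ∫_2^29 ln(x) dx = 69.2653.
Boundary: ½(f(2) + f(29)) = ½(0.693147 + 3.36730) = 2.03022.
Integral + boundary = 71.2955.
Order-1 term: 1/12 · (0.0344828 − 0.500000) = -0.0387931.
Running total after k=1: 71.2567.
Order-2 term: −1/720 · (8.20042e-05 − 0.250000) = 0.000347108.
Running total after k=2: 71.2571.
Order-3 term: 1/30240 · (1.17010e-06 − 0.750000) = -2.48015e-05.
Running total after k=3: 71.2570.
Order-4 term: −1/1209600 · (4.17394e-08 − 5.62500) = 4.65030e-06.

S_4 ≈ 71.2570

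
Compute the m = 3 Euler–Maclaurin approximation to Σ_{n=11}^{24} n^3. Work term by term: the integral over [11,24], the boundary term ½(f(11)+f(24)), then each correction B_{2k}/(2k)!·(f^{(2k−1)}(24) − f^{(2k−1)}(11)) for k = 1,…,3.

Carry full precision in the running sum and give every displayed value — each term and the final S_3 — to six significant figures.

The integral term ∫_11^24 x^3 dx = 79283.8.
Boundary: ½(f(11) + f(24)) = ½(1331.00 + 13824.0) = 7577.50.
Integral + boundary = 86861.2.
Correction k=1: B_{2}/2! · (f^{(1)}(24) − f^{(1)}(11)) = 1/12 · (1728.00 − 363.000) = 113.750.
After k=1: 86975.0.
Correction k=2: B_{4}/4! · (f^{(3)}(24) − f^{(3)}(11)) = −1/720 · (6.00000 − 6.00000) = 0.00000.
After k=2: 86975.0.
Correction k=3: B_{6}/6! · (f^{(5)}(24) − f^{(5)}(11)) = 1/30240 · (0.00000 − 0.00000) = 0.00000.

S_3 ≈ 86975.0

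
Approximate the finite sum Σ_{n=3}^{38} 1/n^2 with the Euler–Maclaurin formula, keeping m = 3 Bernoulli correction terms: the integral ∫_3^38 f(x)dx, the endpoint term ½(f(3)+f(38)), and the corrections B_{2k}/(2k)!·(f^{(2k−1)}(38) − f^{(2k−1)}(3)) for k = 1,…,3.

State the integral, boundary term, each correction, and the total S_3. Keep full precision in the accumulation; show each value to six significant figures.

S_3 ≈ 0.368963

∫_3^38 1/x^2 dx evaluates to 0.307018.
Boundary: ½(f(3) + f(38)) = ½(0.111111 + 0.000692521) = 0.0559018.
Integral + boundary = 0.362919.
Correction k=1: B_{2}/2! · (f^{(1)}(38) − f^{(1)}(3)) = 1/12 · (-3.64485e-05 − (-0.0740741)) = 0.00616980.
Partial sum through k=1: 0.369089.
Correction k=2: B_{4}/4! · (f^{(3)}(38) − f^{(3)}(3)) = −1/720 · (-3.02896e-07 − (-0.0987654)) = -0.000137174.
Partial sum through k=2: 0.368952.
Correction k=3: B_{6}/6! · (f^{(5)}(38) − f^{(5)}(3)) = 1/30240 · (-6.29285e-09 − (-0.329218)) = 1.08868e-05.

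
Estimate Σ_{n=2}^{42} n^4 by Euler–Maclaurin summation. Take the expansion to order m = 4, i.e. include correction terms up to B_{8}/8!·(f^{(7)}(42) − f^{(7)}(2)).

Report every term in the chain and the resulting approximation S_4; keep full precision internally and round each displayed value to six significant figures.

S_4 ≈ 2.77188e+07

Integral: ∫_2^42 x^4 dx = 2.61382e+07.
½[f(2) + f(42)] = ½[16.0000 + 3.11170e+06] = 1.55586e+06.
Running total after boundary: 2.76941e+07.
Correction k=1: B_{2}/2! · (f^{(1)}(42) − f^{(1)}(2)) = 1/12 · (296352 − 32.0000) = 24693.3.
Running total after k=1: 2.77188e+07.
Correction k=2: B_{4}/4! · (f^{(3)}(42) − f^{(3)}(2)) = −1/720 · (1008.00 − 48.0000) = -1.33333.
Running total after k=2: 2.77188e+07.
Correction k=3: B_{6}/6! · (f^{(5)}(42) − f^{(5)}(2)) = 1/30240 · (0.00000 − 0.00000) = 0.00000.
Running total after k=3: 2.77188e+07.
Correction k=4: B_{8}/8! · (f^{(7)}(42) − f^{(7)}(2)) = −1/1209600 · (0.00000 − 0.00000) = 0.00000.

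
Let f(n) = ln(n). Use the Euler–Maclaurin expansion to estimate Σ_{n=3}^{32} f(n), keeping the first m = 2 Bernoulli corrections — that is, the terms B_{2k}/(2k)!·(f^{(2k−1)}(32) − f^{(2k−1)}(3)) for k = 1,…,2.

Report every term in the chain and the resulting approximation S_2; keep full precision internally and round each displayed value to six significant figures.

Integral: ∫_3^32 ln(x) dx = 78.6077.
½[f(3) + f(32)] = ½[1.09861 + 3.46574] = 2.28217.
Running total after boundary: 80.8899.
k=1: B_{2}/(2)! × [f^{(1)}(32) − f^{(1)}(3)] = 1/12 × (0.0312500 − 0.333333) = -0.0251736.
After k=1: 80.8647.
k=2: B_{4}/(4)! × [f^{(3)}(32) − f^{(3)}(3)] = −1/720 × (6.10352e-05 − 0.0740741) = 0.000102796.

S_2 ≈ 80.8648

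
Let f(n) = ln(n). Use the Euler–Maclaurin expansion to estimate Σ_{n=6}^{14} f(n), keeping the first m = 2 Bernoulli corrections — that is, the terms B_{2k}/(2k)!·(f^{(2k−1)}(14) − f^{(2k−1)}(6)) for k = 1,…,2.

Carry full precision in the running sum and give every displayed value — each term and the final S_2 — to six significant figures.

The integral term ∫_6^14 ln(x) dx = 18.1962.
Endpoint term: (f(6) + f(14))/2 = (1.79176 + 2.63906)/2 = 2.21541.
Running total after boundary: 20.4117.
Order-1 term: 1/12 · (0.0714286 − 0.166667) = -0.00793651.
Partial sum through k=1: 20.4037.
Order-2 term: −1/720 · (0.000728863 − 0.00925926) = 1.18478e-05.

S_2 ≈ 20.4037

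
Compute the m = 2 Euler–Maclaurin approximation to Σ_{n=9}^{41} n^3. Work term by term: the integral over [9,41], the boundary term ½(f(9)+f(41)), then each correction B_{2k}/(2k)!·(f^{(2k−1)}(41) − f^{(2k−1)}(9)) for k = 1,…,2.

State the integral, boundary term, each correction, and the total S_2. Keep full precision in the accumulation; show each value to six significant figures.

S_2 ≈ 740025

The integral term ∫_9^41 x^3 dx = 704800.
Boundary: ½(f(9) + f(41)) = ½(729.000 + 68921.0) = 34825.0.
Running total after boundary: 739625.
k=1: B_{2}/(2)! × [f^{(1)}(41) − f^{(1)}(9)] = 1/12 × (5043.00 − 243.000) = 400.000.
Running total after k=1: 740025.
k=2: B_{4}/(4)! × [f^{(3)}(41) − f^{(3)}(9)] = −1/720 × (6.00000 − 6.00000) = 0.00000.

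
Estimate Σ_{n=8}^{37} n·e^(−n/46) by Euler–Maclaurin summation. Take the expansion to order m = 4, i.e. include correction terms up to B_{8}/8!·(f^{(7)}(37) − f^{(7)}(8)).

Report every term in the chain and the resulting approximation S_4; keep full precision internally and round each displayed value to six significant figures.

∫_8^37 x·e^(−x/46) dx evaluates to 379.384.
Endpoint term: (f(8) + f(37))/2 = (6.72296 + 16.5530)/2 = 11.6380.
So far: 391.022.
Order-1 term: 1/12 · (0.0875308 − 0.694219) = -0.0505573.
After k=1: 390.971.
Order-2 term: −1/720 · (0.000464220 − 0.00112238) = 9.14112e-07.
After k=2: 390.971.
Order-3 term: 1/30240 · (4.19222e-07 − 9.05804e-07) = -1.60907e-11.
After k=3: 390.971.
Order-4 term: −1/1209600 · (2.92561e-10 − 6.05474e-10) = 2.58691e-16.

S_4 ≈ 390.971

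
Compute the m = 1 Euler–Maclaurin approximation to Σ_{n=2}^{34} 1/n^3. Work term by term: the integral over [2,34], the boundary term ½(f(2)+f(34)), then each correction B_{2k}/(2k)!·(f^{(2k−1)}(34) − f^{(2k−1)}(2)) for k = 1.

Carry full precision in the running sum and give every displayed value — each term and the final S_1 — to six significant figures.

S_1 ≈ 0.202705

Integral: ∫_2^34 1/x^3 dx = 0.124567.
Endpoint term: (f(2) + f(34))/2 = (0.125000 + 2.54427e-05)/2 = 0.0625127.
So far: 0.187080.
Order-1 term: 1/12 · (-2.24494e-06 − (-0.187500)) = 0.0156248.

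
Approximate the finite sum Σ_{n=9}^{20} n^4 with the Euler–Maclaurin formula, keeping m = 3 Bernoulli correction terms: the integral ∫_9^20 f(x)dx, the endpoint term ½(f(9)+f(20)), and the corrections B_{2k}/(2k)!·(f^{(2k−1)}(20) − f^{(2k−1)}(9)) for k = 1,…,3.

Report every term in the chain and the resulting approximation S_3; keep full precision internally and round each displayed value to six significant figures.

S_3 ≈ 713894

Integral: ∫_9^20 x^4 dx = 628190.
½[f(9) + f(20)] = ½[6561.00 + 160000] = 83280.5.
So far: 711471.
Correction k=1: B_{2}/2! · (f^{(1)}(20) − f^{(1)}(9)) = 1/12 · (32000.0 − 2916.00) = 2423.67.
Partial sum through k=1: 713894.
Correction k=2: B_{4}/4! · (f^{(3)}(20) − f^{(3)}(9)) = −1/720 · (480.000 − 216.000) = -0.366667.
Partial sum through k=2: 713894.
Correction k=3: B_{6}/6! · (f^{(5)}(20) − f^{(5)}(9)) = 1/30240 · (0.00000 − 0.00000) = 0.00000.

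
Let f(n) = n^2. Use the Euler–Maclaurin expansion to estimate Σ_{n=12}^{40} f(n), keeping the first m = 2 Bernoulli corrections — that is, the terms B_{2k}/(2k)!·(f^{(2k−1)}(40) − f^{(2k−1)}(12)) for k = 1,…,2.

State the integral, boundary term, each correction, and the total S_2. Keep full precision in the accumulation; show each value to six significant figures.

The integral term ∫_12^40 x^2 dx = 20757.3.
Boundary: ½(f(12) + f(40)) = ½(144.000 + 1600.00) = 872.000.
Integral + boundary = 21629.3.
Order-1 term: 1/12 · (80.0000 − 24.0000) = 4.66667.
Partial sum through k=1: 21634.0.
Order-2 term: −1/720 · (0.00000 − 0.00000) = 0.00000.

S_2 ≈ 21634.0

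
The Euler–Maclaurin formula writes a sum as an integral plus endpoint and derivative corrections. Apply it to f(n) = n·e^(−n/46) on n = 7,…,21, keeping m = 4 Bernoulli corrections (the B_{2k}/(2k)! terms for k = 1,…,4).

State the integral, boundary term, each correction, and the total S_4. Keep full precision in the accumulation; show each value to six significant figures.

S_4 ≈ 151.079

The integral term ∫_7^21 x·e^(−x/46) dx = 141.454.
Endpoint term: (f(7) + f(21))/2 = (6.01187 + 13.3031)/2 = 9.65751.
So far: 151.111.
Order-1 term: 1/12 · (0.344284 − 0.728146) = -0.0319885.
Partial sum through k=1: 151.079.
Order-2 term: −1/720 · (0.000761461 − 0.00115587) = 5.47793e-07.
Partial sum through k=2: 151.079.
Order-3 term: 1/30240 · (6.42824e-07 − 9.29881e-07) = -9.49262e-12.
Partial sum through k=3: 151.079.
Order-4 term: −1/1209600 · (4.37519e-10 − 6.20751e-10) = 1.51482e-16.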